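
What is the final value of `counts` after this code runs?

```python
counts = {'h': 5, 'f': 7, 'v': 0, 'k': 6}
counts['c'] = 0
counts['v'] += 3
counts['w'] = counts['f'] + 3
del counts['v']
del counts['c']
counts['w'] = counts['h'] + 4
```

{'h': 5, 'f': 7, 'k': 6, 'w': 9}

counts['c'] = 0 → {'h': 5, 'f': 7, 'v': 0, 'k': 6, 'c': 0}
counts['v'] = 0+3 = 3 → {'h': 5, 'f': 7, 'v': 3, 'k': 6, 'c': 0}
counts['w'] = counts['f']+3 = 10 → {'h': 5, 'f': 7, 'v': 3, 'k': 6, 'c': 0, 'w': 10}
del 'v' → {'h': 5, 'f': 7, 'k': 6, 'c': 0, 'w': 10}
del 'c' → {'h': 5, 'f': 7, 'k': 6, 'w': 10}
counts['w'] = counts['h']+4 = 9 → {'h': 5, 'f': 7, 'k': 6, 'w': 9}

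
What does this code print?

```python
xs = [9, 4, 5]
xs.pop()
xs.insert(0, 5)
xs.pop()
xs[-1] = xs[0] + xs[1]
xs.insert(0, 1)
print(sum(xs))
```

pop() removes 5 → [9, 4]
insert 5 at 0 → [5, 9, 4]
pop() removes 4 → [5, 9]
xs[-1] = xs[0]+xs[1] = 5+9 = 14 → [5, 14]
insert 1 at 0 → [1, 5, 14]
sum = 20

20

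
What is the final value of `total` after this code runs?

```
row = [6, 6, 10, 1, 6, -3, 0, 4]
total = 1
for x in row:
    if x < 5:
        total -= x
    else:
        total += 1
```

3

x=6: not <5, total = 1+1 = 2
x=6: not <5, total = 2+1 = 3
x=10: not <5, total = 3+1 = 4
x=1: <5, total = 4-1 = 3
x=6: not <5, total = 3+1 = 4
x=-3: <5, total = 4-(-3) = 7
x=0: <5, total = 7-0 = 7
x=4: <5, total = 7-4 = 3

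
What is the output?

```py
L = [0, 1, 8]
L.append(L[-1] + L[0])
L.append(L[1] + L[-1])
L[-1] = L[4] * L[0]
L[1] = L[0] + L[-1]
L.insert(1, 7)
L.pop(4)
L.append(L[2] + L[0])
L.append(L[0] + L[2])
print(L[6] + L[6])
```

append L[-1]+L[0] = 8+0 = 8 → [0, 1, 8, 8]
append L[1]+L[-1] = 1+8 = 9 → [0, 1, 8, 8, 9]
L[-1] = L[4]*L[0] = 9*0 = 0 → [0, 1, 8, 8, 0]
L[1] = L[0]+L[-1] = 0+0 = 0 → [0, 0, 8, 8, 0]
insert 7 at 1 → [0, 7, 0, 8, 8, 0]
pop(4) removes 8 → [0, 7, 0, 8, 0]
append L[2]+L[0] = 0+0 = 0 → [0, 7, 0, 8, 0, 0]
append L[0]+L[2] = 0+0 = 0 → [0, 7, 0, 8, 0, 0, 0]
L[6]+L[6] = 0+0 = 0

0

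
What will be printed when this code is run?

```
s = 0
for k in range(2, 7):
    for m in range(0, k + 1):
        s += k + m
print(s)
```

165

k=2,m=0: s = 0+2 = 2
k=2,m=1: s = 2+3 = 5
k=2,m=2: s = 5+4 = 9
k=3,m=0: s = 9+3 = 12
k=3,m=1: s = 12+4 = 16
k=3,m=2: s = 16+5 = 21
k=3,m=3: s = 21+6 = 27
k=4,m=0: s = 27+4 = 31
k=4,m=1: s = 31+5 = 36
k=4,m=2: s = 36+6 = 42
k=4,m=3: s = 42+7 = 49
k=4,m=4: s = 49+8 = 57
k=5,m=0: s = 57+5 = 62
k=5,m=1: s = 62+6 = 68
k=5,m=2: s = 68+7 = 75
k=5,m=3: s = 75+8 = 83
k=5,m=4: s = 83+9 = 92
k=5,m=5: s = 92+10 = 102
k=6,m=0: s = 102+6 = 108
k=6,m=1: s = 108+7 = 115
k=6,m=2: s = 115+8 = 123
k=6,m=3: s = 123+9 = 132
k=6,m=4: s = 132+10 = 142
k=6,m=5: s = 142+11 = 153
k=6,m=6: s = 153+12 = 165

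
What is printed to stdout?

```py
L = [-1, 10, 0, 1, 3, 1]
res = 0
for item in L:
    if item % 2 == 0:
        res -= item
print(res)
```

-10

item=-1: not even
item=10: even, res = 0-10 = -10
item=0: even, res = (-10)-0 = -10
item=1: not even
item=3: not even
item=1: not even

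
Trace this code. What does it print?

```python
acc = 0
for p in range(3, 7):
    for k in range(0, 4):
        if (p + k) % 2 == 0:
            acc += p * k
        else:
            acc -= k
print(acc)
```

40

p=3,k=0: odd sum, acc = 0-0 = 0
p=3,k=1: even sum, acc = 0+3 = 3
p=3,k=2: odd sum, acc = 3-2 = 1
p=3,k=3: even sum, acc = 1+9 = 10
p=4,k=0: even sum, acc = 10+0 = 10
p=4,k=1: odd sum, acc = 10-1 = 9
p=4,k=2: even sum, acc = 9+8 = 17
p=4,k=3: odd sum, acc = 17-3 = 14
p=5,k=0: odd sum, acc = 14-0 = 14
p=5,k=1: even sum, acc = 14+5 = 19
p=5,k=2: odd sum, acc = 19-2 = 17
p=5,k=3: even sum, acc = 17+15 = 32
p=6,k=0: even sum, acc = 32+0 = 32
p=6,k=1: odd sum, acc = 32-1 = 31
p=6,k=2: even sum, acc = 31+12 = 43
p=6,k=3: odd sum, acc = 43-3 = 40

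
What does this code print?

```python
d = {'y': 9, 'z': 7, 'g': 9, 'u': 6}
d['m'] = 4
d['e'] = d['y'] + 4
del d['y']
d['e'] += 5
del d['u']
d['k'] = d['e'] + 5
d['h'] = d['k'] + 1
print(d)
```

{'z': 7, 'g': 9, 'm': 4, 'e': 18, 'k': 23, 'h': 24}

d['m'] = 4 → {'y': 9, 'z': 7, 'g': 9, 'u': 6, 'm': 4}
d['e'] = d['y']+4 = 13 → {'y': 9, 'z': 7, 'g': 9, 'u': 6, 'm': 4, 'e': 13}
del 'y' → {'z': 7, 'g': 9, 'u': 6, 'm': 4, 'e': 13}
d['e'] = 13+5 = 18 → {'z': 7, 'g': 9, 'u': 6, 'm': 4, 'e': 18}
del 'u' → {'z': 7, 'g': 9, 'm': 4, 'e': 18}
d['k'] = d['e']+5 = 23 → {'z': 7, 'g': 9, 'm': 4, 'e': 18, 'k': 23}
d['h'] = d['k']+1 = 24 → {'z': 7, 'g': 9, 'm': 4, 'e': 18, 'k': 23, 'h': 24}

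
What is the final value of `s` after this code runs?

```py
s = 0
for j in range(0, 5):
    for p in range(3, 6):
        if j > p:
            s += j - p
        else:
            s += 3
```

j=0,p=3: not 0>3, s = 0+3 = 3
j=0,p=4: not 0>4, s = 3+3 = 6
j=0,p=5: not 0>5, s = 6+3 = 9
j=1,p=3: not 1>3, s = 9+3 = 12
j=1,p=4: not 1>4, s = 12+3 = 15
j=1,p=5: not 1>5, s = 15+3 = 18
j=2,p=3: not 2>3, s = 18+3 = 21
j=2,p=4: not 2>4, s = 21+3 = 24
j=2,p=5: not 2>5, s = 24+3 = 27
j=3,p=3: not 3>3, s = 27+3 = 30
j=3,p=4: not 3>4, s = 30+3 = 33
j=3,p=5: not 3>5, s = 33+3 = 36
j=4,p=3: 4>3, s = 36+1 = 37
j=4,p=4: not 4>4, s = 37+3 = 40
j=4,p=5: not 4>5, s = 40+3 = 43

43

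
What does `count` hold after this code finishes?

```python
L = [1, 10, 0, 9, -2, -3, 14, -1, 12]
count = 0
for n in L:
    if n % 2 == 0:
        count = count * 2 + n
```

n=1: not even
n=10: even, count = 0*2+10 = 10
n=0: even, count = 10*2+0 = 20
n=9: not even
n=-2: even, count = 20*2+(-2) = 38
n=-3: not even
n=14: even, count = 38*2+14 = 90
n=-1: not even
n=12: even, count = 90*2+12 = 192

192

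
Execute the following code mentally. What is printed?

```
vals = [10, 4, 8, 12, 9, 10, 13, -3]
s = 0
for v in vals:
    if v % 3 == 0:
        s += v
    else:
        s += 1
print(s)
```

23

v=10: not %3==0, s = 0+1 = 1
v=4: not %3==0, s = 1+1 = 2
v=8: not %3==0, s = 2+1 = 3
v=12: %3==0, s = 3+12 = 15
v=9: %3==0, s = 15+9 = 24
v=10: not %3==0, s = 24+1 = 25
v=13: not %3==0, s = 25+1 = 26
v=-3: %3==0, s = 26+(-3) = 23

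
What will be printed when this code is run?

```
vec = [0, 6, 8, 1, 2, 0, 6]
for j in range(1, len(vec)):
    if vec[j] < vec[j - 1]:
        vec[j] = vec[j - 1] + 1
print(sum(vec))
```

56

j=1: 6>=0, unchanged → [0, 6, 8, 1, 2, 0, 6]
j=2: 8>=6, unchanged → [0, 6, 8, 1, 2, 0, 6]
j=3: 1<8, vec[3] = 8+1 = 9 → [0, 6, 8, 9, 2, 0, 6]
j=4: 2<9, vec[4] = 9+1 = 10 → [0, 6, 8, 9, 10, 0, 6]
j=5: 0<10, vec[5] = 10+1 = 11 → [0, 6, 8, 9, 10, 11, 6]
j=6: 6<11, vec[6] = 11+1 = 12 → [0, 6, 8, 9, 10, 11, 12]
sum = 56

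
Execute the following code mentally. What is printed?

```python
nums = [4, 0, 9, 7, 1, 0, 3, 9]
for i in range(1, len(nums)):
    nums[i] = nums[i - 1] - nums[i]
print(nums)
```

i=1: nums[1] = 4-0 = 4 → [4, 4, 9, 7, 1, 0, 3, 9]
i=2: nums[2] = 4-9 = -5 → [4, 4, -5, 7, 1, 0, 3, 9]
i=3: nums[3] = (-5)-7 = -12 → [4, 4, -5, -12, 1, 0, 3, 9]
i=4: nums[4] = (-12)-1 = -13 → [4, 4, -5, -12, -13, 0, 3, 9]
i=5: nums[5] = (-13)-0 = -13 → [4, 4, -5, -12, -13, -13, 3, 9]
i=6: nums[6] = (-13)-3 = -16 → [4, 4, -5, -12, -13, -13, -16, 9]
i=7: nums[7] = (-16)-9 = -25 → [4, 4, -5, -12, -13, -13, -16, -25]

[4, 4, -5, -12, -13, -13, -16, -25]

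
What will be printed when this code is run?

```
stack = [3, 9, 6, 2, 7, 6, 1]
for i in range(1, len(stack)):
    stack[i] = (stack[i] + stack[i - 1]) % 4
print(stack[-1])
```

2

i=1: stack[1] = (9+3)%4 = 0 → [3, 0, 6, 2, 7, 6, 1]
i=2: stack[2] = (6+0)%4 = 2 → [3, 0, 2, 2, 7, 6, 1]
i=3: stack[3] = (2+2)%4 = 0 → [3, 0, 2, 0, 7, 6, 1]
i=4: stack[4] = (7+0)%4 = 3 → [3, 0, 2, 0, 3, 6, 1]
i=5: stack[5] = (6+3)%4 = 1 → [3, 0, 2, 0, 3, 1, 1]
i=6: stack[6] = (1+1)%4 = 2 → [3, 0, 2, 0, 3, 1, 2]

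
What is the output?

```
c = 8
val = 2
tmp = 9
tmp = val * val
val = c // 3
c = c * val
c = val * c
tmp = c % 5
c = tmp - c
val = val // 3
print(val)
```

tmp = 2*2 = 4
val = 8//3 = 2
c = 8*2 = 16
c = 2*16 = 32
tmp = 32%5 = 2
c = 2-32 = -30
val = 2//3 = 0

0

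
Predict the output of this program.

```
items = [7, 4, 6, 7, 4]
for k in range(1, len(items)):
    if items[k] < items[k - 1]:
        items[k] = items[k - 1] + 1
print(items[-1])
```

k=1: 4<7, items[1] = 7+1 = 8 → [7, 8, 6, 7, 4]
k=2: 6<8, items[2] = 8+1 = 9 → [7, 8, 9, 7, 4]
k=3: 7<9, items[3] = 9+1 = 10 → [7, 8, 9, 10, 4]
k=4: 4<10, items[4] = 10+1 = 11 → [7, 8, 9, 10, 11]

11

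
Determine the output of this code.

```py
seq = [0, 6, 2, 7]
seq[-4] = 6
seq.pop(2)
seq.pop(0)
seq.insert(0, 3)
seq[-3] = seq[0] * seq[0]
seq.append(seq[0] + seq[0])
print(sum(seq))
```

seq[-4] = 6 → [6, 6, 2, 7]
pop(2) removes 2 → [6, 6, 7]
pop(0) removes 6 → [6, 7]
insert 3 at 0 → [3, 6, 7]
seq[-3] = seq[0]*seq[0] = 3*3 = 9 → [9, 6, 7]
append seq[0]+seq[0] = 9+9 = 18 → [9, 6, 7, 18]
sum = 40

40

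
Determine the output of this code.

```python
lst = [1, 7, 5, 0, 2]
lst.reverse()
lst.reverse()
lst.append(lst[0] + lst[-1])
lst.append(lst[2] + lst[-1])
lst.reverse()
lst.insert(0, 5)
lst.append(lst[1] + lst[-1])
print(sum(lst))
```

40

reverse → [2, 0, 5, 7, 1]
reverse → [1, 7, 5, 0, 2]
append lst[0]+lst[-1] = 1+2 = 3 → [1, 7, 5, 0, 2, 3]
append lst[2]+lst[-1] = 5+3 = 8 → [1, 7, 5, 0, 2, 3, 8]
reverse → [8, 3, 2, 0, 5, 7, 1]
insert 5 at 0 → [5, 8, 3, 2, 0, 5, 7, 1]
append lst[1]+lst[-1] = 8+1 = 9 → [5, 8, 3, 2, 0, 5, 7, 1, 9]
sum = 40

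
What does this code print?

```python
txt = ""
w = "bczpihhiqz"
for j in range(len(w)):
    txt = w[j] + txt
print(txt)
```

j=0: prepend 'b' → 'b'
j=1: prepend 'c' → 'cb'
j=2: prepend 'z' → 'zcb'
j=3: prepend 'p' → 'pzcb'
j=4: prepend 'i' → 'ipzcb'
j=5: prepend 'h' → 'hipzcb'
j=6: prepend 'h' → 'hhipzcb'
j=7: prepend 'i' → 'ihhipzcb'
j=8: prepend 'q' → 'qihhipzcb'
j=9: prepend 'z' → 'zqihhipzcb'

zqihhipzcb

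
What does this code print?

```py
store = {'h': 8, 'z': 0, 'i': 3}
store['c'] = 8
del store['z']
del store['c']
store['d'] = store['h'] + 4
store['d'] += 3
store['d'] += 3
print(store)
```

{'h': 8, 'i': 3, 'd': 18}

store['c'] = 8 → {'h': 8, 'z': 0, 'i': 3, 'c': 8}
del 'z' → {'h': 8, 'i': 3, 'c': 8}
del 'c' → {'h': 8, 'i': 3}
store['d'] = store['h']+4 = 12 → {'h': 8, 'i': 3, 'd': 12}
store['d'] = 12+3 = 15 → {'h': 8, 'i': 3, 'd': 15}
store['d'] = 15+3 = 18 → {'h': 8, 'i': 3, 'd': 18}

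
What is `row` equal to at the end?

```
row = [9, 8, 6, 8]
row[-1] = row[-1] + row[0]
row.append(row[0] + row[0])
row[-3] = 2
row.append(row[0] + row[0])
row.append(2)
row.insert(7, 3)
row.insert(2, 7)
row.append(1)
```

[9, 8, 7, 2, 17, 18, 18, 2, 3, 1]

row[-1] = row[-1]+row[0] = 8+9 = 17 → [9, 8, 6, 17]
append row[0]+row[0] = 9+9 = 18 → [9, 8, 6, 17, 18]
row[-3] = 2 → [9, 8, 2, 17, 18]
append row[0]+row[0] = 9+9 = 18 → [9, 8, 2, 17, 18, 18]
append 2 → [9, 8, 2, 17, 18, 18, 2]
insert 3 at 7 → [9, 8, 2, 17, 18, 18, 2, 3]
insert 7 at 2 → [9, 8, 7, 2, 17, 18, 18, 2, 3]
append 1 → [9, 8, 7, 2, 17, 18, 18, 2, 3, 1]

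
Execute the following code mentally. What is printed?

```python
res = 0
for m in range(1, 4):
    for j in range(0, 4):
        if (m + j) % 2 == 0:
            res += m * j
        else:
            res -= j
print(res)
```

m=1,j=0: odd sum, res = 0-0 = 0
m=1,j=1: even sum, res = 0+1 = 1
m=1,j=2: odd sum, res = 1-2 = -1
m=1,j=3: even sum, res = (-1)+3 = 2
m=2,j=0: even sum, res = 2+0 = 2
m=2,j=1: odd sum, res = 2-1 = 1
m=2,j=2: even sum, res = 1+4 = 5
m=2,j=3: odd sum, res = 5-3 = 2
m=3,j=0: odd sum, res = 2-0 = 2
m=3,j=1: even sum, res = 2+3 = 5
m=3,j=2: odd sum, res = 5-2 = 3
m=3,j=3: even sum, res = 3+9 = 12

12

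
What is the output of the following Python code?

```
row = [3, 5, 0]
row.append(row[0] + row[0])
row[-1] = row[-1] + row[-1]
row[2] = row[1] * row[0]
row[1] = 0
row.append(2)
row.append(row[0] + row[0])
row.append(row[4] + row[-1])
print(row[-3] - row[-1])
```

-6

append row[0]+row[0] = 3+3 = 6 → [3, 5, 0, 6]
row[-1] = row[-1]+row[-1] = 6+6 = 12 → [3, 5, 0, 12]
row[2] = row[1]*row[0] = 5*3 = 15 → [3, 5, 15, 12]
row[1] = 0 → [3, 0, 15, 12]
append 2 → [3, 0, 15, 12, 2]
append row[0]+row[0] = 3+3 = 6 → [3, 0, 15, 12, 2, 6]
append row[4]+row[-1] = 2+6 = 8 → [3, 0, 15, 12, 2, 6, 8]
row[-3]-row[-1] = 2-8 = -6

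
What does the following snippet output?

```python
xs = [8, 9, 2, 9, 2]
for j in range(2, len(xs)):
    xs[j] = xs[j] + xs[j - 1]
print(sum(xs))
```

j=2: xs[2] = 2+9 = 11 → [8, 9, 11, 9, 2]
j=3: xs[3] = 9+11 = 20 → [8, 9, 11, 20, 2]
j=4: xs[4] = 2+20 = 22 → [8, 9, 11, 20, 22]
sum = 70

70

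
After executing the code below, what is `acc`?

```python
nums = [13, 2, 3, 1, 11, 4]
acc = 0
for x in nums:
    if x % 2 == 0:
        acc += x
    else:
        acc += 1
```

x=13: not even, acc = 0+1 = 1
x=2: even, acc = 1+2 = 3
x=3: not even, acc = 3+1 = 4
x=1: not even, acc = 4+1 = 5
x=11: not even, acc = 5+1 = 6
x=4: even, acc = 6+4 = 10

10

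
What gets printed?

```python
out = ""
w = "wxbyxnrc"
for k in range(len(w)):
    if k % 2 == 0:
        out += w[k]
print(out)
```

wbxr

k=0: add 'w' → 'w'
k=1: skip
k=2: add 'b' → 'wb'
k=3: skip
k=4: add 'x' → 'wbx'
k=5: skip
k=6: add 'r' → 'wbxr'
k=7: skip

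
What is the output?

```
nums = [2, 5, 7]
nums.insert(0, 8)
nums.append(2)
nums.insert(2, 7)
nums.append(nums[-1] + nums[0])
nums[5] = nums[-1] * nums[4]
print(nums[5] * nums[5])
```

insert 8 at 0 → [8, 2, 5, 7]
append 2 → [8, 2, 5, 7, 2]
insert 7 at 2 → [8, 2, 7, 5, 7, 2]
append nums[-1]+nums[0] = 2+8 = 10 → [8, 2, 7, 5, 7, 2, 10]
nums[5] = nums[-1]*nums[4] = 10*7 = 70 → [8, 2, 7, 5, 7, 70, 10]
nums[5]*nums[5] = 70*70 = 4900

4900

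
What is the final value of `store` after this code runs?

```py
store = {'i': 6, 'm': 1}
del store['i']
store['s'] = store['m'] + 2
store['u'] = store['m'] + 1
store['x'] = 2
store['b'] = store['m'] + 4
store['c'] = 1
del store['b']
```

del 'i' → {'m': 1}
store['s'] = store['m']+2 = 3 → {'m': 1, 's': 3}
store['u'] = store['m']+1 = 2 → {'m': 1, 's': 3, 'u': 2}
store['x'] = 2 → {'m': 1, 's': 3, 'u': 2, 'x': 2}
store['b'] = store['m']+4 = 5 → {'m': 1, 's': 3, 'u': 2, 'x': 2, 'b': 5}
store['c'] = 1 → {'m': 1, 's': 3, 'u': 2, 'x': 2, 'b': 5, 'c': 1}
del 'b' → {'m': 1, 's': 3, 'u': 2, 'x': 2, 'c': 1}

{'m': 1, 's': 3, 'u': 2, 'x': 2, 'c': 1}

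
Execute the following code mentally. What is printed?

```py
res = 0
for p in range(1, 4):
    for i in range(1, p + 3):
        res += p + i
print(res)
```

57

p=1,i=1: res = 0+2 = 2
p=1,i=2: res = 2+3 = 5
p=1,i=3: res = 5+4 = 9
p=2,i=1: res = 9+3 = 12
p=2,i=2: res = 12+4 = 16
p=2,i=3: res = 16+5 = 21
p=2,i=4: res = 21+6 = 27
p=3,i=1: res = 27+4 = 31
p=3,i=2: res = 31+5 = 36
p=3,i=3: res = 36+6 = 42
p=3,i=4: res = 42+7 = 49
p=3,i=5: res = 49+8 = 57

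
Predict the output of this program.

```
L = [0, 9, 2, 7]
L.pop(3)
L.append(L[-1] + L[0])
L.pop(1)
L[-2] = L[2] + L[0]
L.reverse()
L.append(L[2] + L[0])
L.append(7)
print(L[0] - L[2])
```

2

pop(3) removes 7 → [0, 9, 2]
append L[-1]+L[0] = 2+0 = 2 → [0, 9, 2, 2]
pop(1) removes 9 → [0, 2, 2]
L[-2] = L[2]+L[0] = 2+0 = 2 → [0, 2, 2]
reverse → [2, 2, 0]
append L[2]+L[0] = 0+2 = 2 → [2, 2, 0, 2]
append 7 → [2, 2, 0, 2, 7]
L[0]-L[2] = 2-0 = 2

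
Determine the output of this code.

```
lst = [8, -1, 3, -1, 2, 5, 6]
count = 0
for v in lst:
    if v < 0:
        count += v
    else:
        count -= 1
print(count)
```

-7

v=8: not <0, count = 0-1 = -1
v=-1: <0, count = (-1)+(-1) = -2
v=3: not <0, count = (-2)-1 = -3
v=-1: <0, count = (-3)+(-1) = -4
v=2: not <0, count = (-4)-1 = -5
v=5: not <0, count = (-5)-1 = -6
v=6: not <0, count = (-6)-1 = -7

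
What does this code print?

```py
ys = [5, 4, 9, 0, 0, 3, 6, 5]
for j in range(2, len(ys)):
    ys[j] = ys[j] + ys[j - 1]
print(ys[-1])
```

27

j=2: ys[2] = 9+4 = 13 → [5, 4, 13, 0, 0, 3, 6, 5]
j=3: ys[3] = 0+13 = 13 → [5, 4, 13, 13, 0, 3, 6, 5]
j=4: ys[4] = 0+13 = 13 → [5, 4, 13, 13, 13, 3, 6, 5]
j=5: ys[5] = 3+13 = 16 → [5, 4, 13, 13, 13, 16, 6, 5]
j=6: ys[6] = 6+16 = 22 → [5, 4, 13, 13, 13, 16, 22, 5]
j=7: ys[7] = 5+22 = 27 → [5, 4, 13, 13, 13, 16, 22, 27]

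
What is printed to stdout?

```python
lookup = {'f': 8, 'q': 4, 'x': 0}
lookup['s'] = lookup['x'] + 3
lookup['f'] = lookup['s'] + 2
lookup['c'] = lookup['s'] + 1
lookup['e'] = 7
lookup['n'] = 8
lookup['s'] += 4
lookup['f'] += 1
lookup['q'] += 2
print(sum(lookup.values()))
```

38

lookup['s'] = lookup['x']+3 = 3 → {'f': 8, 'q': 4, 'x': 0, 's': 3}
lookup['f'] = lookup['s']+2 = 5 → {'f': 5, 'q': 4, 'x': 0, 's': 3}
lookup['c'] = lookup['s']+1 = 4 → {'f': 5, 'q': 4, 'x': 0, 's': 3, 'c': 4}
lookup['e'] = 7 → {'f': 5, 'q': 4, 'x': 0, 's': 3, 'c': 4, 'e': 7}
lookup['n'] = 8 → {'f': 5, 'q': 4, 'x': 0, 's': 3, 'c': 4, 'e': 7, 'n': 8}
lookup['s'] = 3+4 = 7 → {'f': 5, 'q': 4, 'x': 0, 's': 7, 'c': 4, 'e': 7, 'n': 8}
lookup['f'] = 5+1 = 6 → {'f': 6, 'q': 4, 'x': 0, 's': 7, 'c': 4, 'e': 7, 'n': 8}
lookup['q'] = 4+2 = 6 → {'f': 6, 'q': 6, 'x': 0, 's': 7, 'c': 4, 'e': 7, 'n': 8}
sum of values = 38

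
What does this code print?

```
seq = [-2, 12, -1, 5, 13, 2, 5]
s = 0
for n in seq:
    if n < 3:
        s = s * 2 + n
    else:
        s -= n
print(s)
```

-97

n=-2: <3, s = 0*2+(-2) = -2
n=12: not <3, s = (-2)-12 = -14
n=-1: <3, s = (-14)*2+(-1) = -29
n=5: not <3, s = (-29)-5 = -34
n=13: not <3, s = (-34)-13 = -47
n=2: <3, s = (-47)*2+2 = -92
n=5: not <3, s = (-92)-5 = -97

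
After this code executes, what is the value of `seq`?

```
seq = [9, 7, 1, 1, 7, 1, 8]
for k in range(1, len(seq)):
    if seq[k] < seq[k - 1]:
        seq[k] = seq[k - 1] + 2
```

k=1: 7<9, seq[1] = 9+2 = 11 → [9, 11, 1, 1, 7, 1, 8]
k=2: 1<11, seq[2] = 11+2 = 13 → [9, 11, 13, 1, 7, 1, 8]
k=3: 1<13, seq[3] = 13+2 = 15 → [9, 11, 13, 15, 7, 1, 8]
k=4: 7<15, seq[4] = 15+2 = 17 → [9, 11, 13, 15, 17, 1, 8]
k=5: 1<17, seq[5] = 17+2 = 19 → [9, 11, 13, 15, 17, 19, 8]
k=6: 8<19, seq[6] = 19+2 = 21 → [9, 11, 13, 15, 17, 19, 21]

[9, 11, 13, 15, 17, 19, 21]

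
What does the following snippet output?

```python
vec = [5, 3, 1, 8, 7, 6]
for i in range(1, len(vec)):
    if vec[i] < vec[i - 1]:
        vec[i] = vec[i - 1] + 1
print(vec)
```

[5, 6, 7, 8, 9, 10]

i=1: 3<5, vec[1] = 5+1 = 6 → [5, 6, 1, 8, 7, 6]
i=2: 1<6, vec[2] = 6+1 = 7 → [5, 6, 7, 8, 7, 6]
i=3: 8>=7, unchanged → [5, 6, 7, 8, 7, 6]
i=4: 7<8, vec[4] = 8+1 = 9 → [5, 6, 7, 8, 9, 6]
i=5: 6<9, vec[5] = 9+1 = 10 → [5, 6, 7, 8, 9, 10]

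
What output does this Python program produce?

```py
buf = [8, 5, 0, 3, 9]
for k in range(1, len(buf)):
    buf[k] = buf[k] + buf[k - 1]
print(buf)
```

[8, 13, 13, 16, 25]

k=1: buf[1] = 5+8 = 13 → [8, 13, 0, 3, 9]
k=2: buf[2] = 0+13 = 13 → [8, 13, 13, 3, 9]
k=3: buf[3] = 3+13 = 16 → [8, 13, 13, 16, 9]
k=4: buf[4] = 9+16 = 25 → [8, 13, 13, 16, 25]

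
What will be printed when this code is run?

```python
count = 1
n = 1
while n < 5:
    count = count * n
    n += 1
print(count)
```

n=1: count = 1*1 = 1
n=2: count = 1*2 = 2
n=3: count = 2*3 = 6
n=4: count = 6*4 = 24

24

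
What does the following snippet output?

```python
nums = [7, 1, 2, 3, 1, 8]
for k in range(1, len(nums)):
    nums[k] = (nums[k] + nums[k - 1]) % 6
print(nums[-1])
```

k=1: nums[1] = (1+7)%6 = 2 → [7, 2, 2, 3, 1, 8]
k=2: nums[2] = (2+2)%6 = 4 → [7, 2, 4, 3, 1, 8]
k=3: nums[3] = (3+4)%6 = 1 → [7, 2, 4, 1, 1, 8]
k=4: nums[4] = (1+1)%6 = 2 → [7, 2, 4, 1, 2, 8]
k=5: nums[5] = (8+2)%6 = 4 → [7, 2, 4, 1, 2, 4]

4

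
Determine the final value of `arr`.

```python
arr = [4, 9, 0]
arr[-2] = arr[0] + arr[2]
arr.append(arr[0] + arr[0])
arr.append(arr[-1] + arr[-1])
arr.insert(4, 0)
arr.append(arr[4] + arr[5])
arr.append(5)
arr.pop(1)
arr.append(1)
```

[4, 0, 8, 0, 16, 16, 5, 1]

arr[-2] = arr[0]+arr[2] = 4+0 = 4 → [4, 4, 0]
append arr[0]+arr[0] = 4+4 = 8 → [4, 4, 0, 8]
append arr[-1]+arr[-1] = 8+8 = 16 → [4, 4, 0, 8, 16]
insert 0 at 4 → [4, 4, 0, 8, 0, 16]
append arr[4]+arr[5] = 0+16 = 16 → [4, 4, 0, 8, 0, 16, 16]
append 5 → [4, 4, 0, 8, 0, 16, 16, 5]
pop(1) removes 4 → [4, 0, 8, 0, 16, 16, 5]
append 1 → [4, 0, 8, 0, 16, 16, 5, 1]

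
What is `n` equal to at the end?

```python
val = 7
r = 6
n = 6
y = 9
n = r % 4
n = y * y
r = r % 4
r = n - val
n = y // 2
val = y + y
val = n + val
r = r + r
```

4

n = 6%4 = 2
n = 9*9 = 81
r = 6%4 = 2
r = 81-7 = 74
n = 9//2 = 4
val = 9+9 = 18
val = 4+18 = 22
r = 74+74 = 148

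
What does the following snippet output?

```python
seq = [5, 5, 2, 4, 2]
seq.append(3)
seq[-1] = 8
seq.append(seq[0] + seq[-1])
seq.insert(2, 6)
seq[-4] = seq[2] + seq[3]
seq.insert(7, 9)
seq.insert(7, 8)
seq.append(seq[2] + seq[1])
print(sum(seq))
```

append 3 → [5, 5, 2, 4, 2, 3]
seq[-1] = 8 → [5, 5, 2, 4, 2, 8]
append seq[0]+seq[-1] = 5+8 = 13 → [5, 5, 2, 4, 2, 8, 13]
insert 6 at 2 → [5, 5, 6, 2, 4, 2, 8, 13]
seq[-4] = seq[2]+seq[3] = 6+2 = 8 → [5, 5, 6, 2, 8, 2, 8, 13]
insert 9 at 7 → [5, 5, 6, 2, 8, 2, 8, 9, 13]
insert 8 at 7 → [5, 5, 6, 2, 8, 2, 8, 8, 9, 13]
append seq[2]+seq[1] = 6+5 = 11 → [5, 5, 6, 2, 8, 2, 8, 8, 9, 13, 11]
sum = 77

77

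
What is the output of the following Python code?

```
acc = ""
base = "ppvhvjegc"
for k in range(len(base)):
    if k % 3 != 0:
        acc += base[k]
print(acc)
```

pvvjgc

k=0: skip
k=1: add 'p' → 'p'
k=2: add 'v' → 'pv'
k=3: skip
k=4: add 'v' → 'pvv'
k=5: add 'j' → 'pvvj'
k=6: skip
k=7: add 'g' → 'pvvjg'
k=8: add 'c' → 'pvvjgc'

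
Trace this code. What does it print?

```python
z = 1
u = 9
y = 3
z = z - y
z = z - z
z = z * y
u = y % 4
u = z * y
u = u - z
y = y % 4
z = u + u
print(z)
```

0

z = 1-3 = -2
z = (-2)-(-2) = 0
z = 0*3 = 0
u = 3%4 = 3
u = 0*3 = 0
u = 0-0 = 0
y = 3%4 = 3
z = 0+0 = 0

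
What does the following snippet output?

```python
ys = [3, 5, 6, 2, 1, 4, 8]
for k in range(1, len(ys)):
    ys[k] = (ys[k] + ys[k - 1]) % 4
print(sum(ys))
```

k=1: ys[1] = (5+3)%4 = 0 → [3, 0, 6, 2, 1, 4, 8]
k=2: ys[2] = (6+0)%4 = 2 → [3, 0, 2, 2, 1, 4, 8]
k=3: ys[3] = (2+2)%4 = 0 → [3, 0, 2, 0, 1, 4, 8]
k=4: ys[4] = (1+0)%4 = 1 → [3, 0, 2, 0, 1, 4, 8]
k=5: ys[5] = (4+1)%4 = 1 → [3, 0, 2, 0, 1, 1, 8]
k=6: ys[6] = (8+1)%4 = 1 → [3, 0, 2, 0, 1, 1, 1]
sum = 8

8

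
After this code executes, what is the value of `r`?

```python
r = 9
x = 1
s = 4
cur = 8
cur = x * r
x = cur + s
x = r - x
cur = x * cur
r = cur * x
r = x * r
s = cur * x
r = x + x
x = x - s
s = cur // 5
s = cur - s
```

cur = 1*9 = 9
x = 9+4 = 13
x = 9-13 = -4
cur = (-4)*9 = -36
r = (-36)*(-4) = 144
r = (-4)*144 = -576
s = (-36)*(-4) = 144
r = (-4)+(-4) = -8
x = (-4)-144 = -148
s = (-36)//5 = -8
s = (-36)-(-8) = -28

-8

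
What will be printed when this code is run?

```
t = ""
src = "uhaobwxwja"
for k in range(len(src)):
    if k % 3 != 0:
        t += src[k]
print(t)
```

habwwj

k=0: skip
k=1: add 'h' → 'h'
k=2: add 'a' → 'ha'
k=3: skip
k=4: add 'b' → 'hab'
k=5: add 'w' → 'habw'
k=6: skip
k=7: add 'w' → 'habww'
k=8: add 'j' → 'habwwj'
k=9: skip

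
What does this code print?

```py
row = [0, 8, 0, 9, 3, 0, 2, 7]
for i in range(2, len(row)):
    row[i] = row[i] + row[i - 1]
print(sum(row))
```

i=2: row[2] = 0+8 = 8 → [0, 8, 8, 9, 3, 0, 2, 7]
i=3: row[3] = 9+8 = 17 → [0, 8, 8, 17, 3, 0, 2, 7]
i=4: row[4] = 3+17 = 20 → [0, 8, 8, 17, 20, 0, 2, 7]
i=5: row[5] = 0+20 = 20 → [0, 8, 8, 17, 20, 20, 2, 7]
i=6: row[6] = 2+20 = 22 → [0, 8, 8, 17, 20, 20, 22, 7]
i=7: row[7] = 7+22 = 29 → [0, 8, 8, 17, 20, 20, 22, 29]
sum = 124

124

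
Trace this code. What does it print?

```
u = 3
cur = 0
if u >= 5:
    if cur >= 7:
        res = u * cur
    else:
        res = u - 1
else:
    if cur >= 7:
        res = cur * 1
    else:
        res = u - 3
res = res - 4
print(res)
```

-4

u=3, cur=0
u >= 5 is False; cur >= 7 is False
→ res = u - 3 = 0
res = 0-4 = -4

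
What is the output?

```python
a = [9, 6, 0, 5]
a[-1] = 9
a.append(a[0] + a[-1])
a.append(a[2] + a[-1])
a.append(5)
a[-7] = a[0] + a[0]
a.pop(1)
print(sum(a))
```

a[-1] = 9 → [9, 6, 0, 9]
append a[0]+a[-1] = 9+9 = 18 → [9, 6, 0, 9, 18]
append a[2]+a[-1] = 0+18 = 18 → [9, 6, 0, 9, 18, 18]
append 5 → [9, 6, 0, 9, 18, 18, 5]
a[-7] = a[0]+a[0] = 9+9 = 18 → [18, 6, 0, 9, 18, 18, 5]
pop(1) removes 6 → [18, 0, 9, 18, 18, 5]
sum = 68

68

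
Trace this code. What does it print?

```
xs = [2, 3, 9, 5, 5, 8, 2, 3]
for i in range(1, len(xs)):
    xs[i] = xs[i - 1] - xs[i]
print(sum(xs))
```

-135

i=1: xs[1] = 2-3 = -1 → [2, -1, 9, 5, 5, 8, 2, 3]
i=2: xs[2] = (-1)-9 = -10 → [2, -1, -10, 5, 5, 8, 2, 3]
i=3: xs[3] = (-10)-5 = -15 → [2, -1, -10, -15, 5, 8, 2, 3]
i=4: xs[4] = (-15)-5 = -20 → [2, -1, -10, -15, -20, 8, 2, 3]
i=5: xs[5] = (-20)-8 = -28 → [2, -1, -10, -15, -20, -28, 2, 3]
i=6: xs[6] = (-28)-2 = -30 → [2, -1, -10, -15, -20, -28, -30, 3]
i=7: xs[7] = (-30)-3 = -33 → [2, -1, -10, -15, -20, -28, -30, -33]
sum = -135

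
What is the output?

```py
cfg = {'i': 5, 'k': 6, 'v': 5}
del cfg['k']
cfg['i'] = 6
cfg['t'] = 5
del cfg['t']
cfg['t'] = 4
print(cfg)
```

{'i': 6, 'v': 5, 't': 4}

del 'k' → {'i': 5, 'v': 5}
cfg['i'] = 6 → {'i': 6, 'v': 5}
cfg['t'] = 5 → {'i': 6, 'v': 5, 't': 5}
del 't' → {'i': 6, 'v': 5}
cfg['t'] = 4 → {'i': 6, 'v': 5, 't': 4}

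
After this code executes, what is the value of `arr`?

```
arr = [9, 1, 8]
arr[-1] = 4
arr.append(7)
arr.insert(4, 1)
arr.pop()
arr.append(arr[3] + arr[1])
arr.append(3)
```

arr[-1] = 4 → [9, 1, 4]
append 7 → [9, 1, 4, 7]
insert 1 at 4 → [9, 1, 4, 7, 1]
pop() removes 1 → [9, 1, 4, 7]
append arr[3]+arr[1] = 7+1 = 8 → [9, 1, 4, 7, 8]
append 3 → [9, 1, 4, 7, 8, 3]

[9, 1, 4, 7, 8, 3]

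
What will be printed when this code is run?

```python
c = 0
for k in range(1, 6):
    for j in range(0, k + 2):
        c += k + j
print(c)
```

k=1,j=0: c = 0+1 = 1
k=1,j=1: c = 1+2 = 3
k=1,j=2: c = 3+3 = 6
k=2,j=0: c = 6+2 = 8
k=2,j=1: c = 8+3 = 11
k=2,j=2: c = 11+4 = 15
k=2,j=3: c = 15+5 = 20
k=3,j=0: c = 20+3 = 23
k=3,j=1: c = 23+4 = 27
k=3,j=2: c = 27+5 = 32
k=3,j=3: c = 32+6 = 38
k=3,j=4: c = 38+7 = 45
k=4,j=0: c = 45+4 = 49
k=4,j=1: c = 49+5 = 54
k=4,j=2: c = 54+6 = 60
k=4,j=3: c = 60+7 = 67
k=4,j=4: c = 67+8 = 75
k=4,j=5: c = 75+9 = 84
k=5,j=0: c = 84+5 = 89
k=5,j=1: c = 89+6 = 95
k=5,j=2: c = 95+7 = 102
k=5,j=3: c = 102+8 = 110
k=5,j=4: c = 110+9 = 119
k=5,j=5: c = 119+10 = 129
k=5,j=6: c = 129+11 = 140

140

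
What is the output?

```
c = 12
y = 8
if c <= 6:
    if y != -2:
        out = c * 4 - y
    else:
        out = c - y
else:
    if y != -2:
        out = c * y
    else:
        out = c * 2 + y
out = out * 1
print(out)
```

c=12, y=8
c <= 6 is False; y != -2 is True
→ out = c * y = 96
out = 96*1 = 96

96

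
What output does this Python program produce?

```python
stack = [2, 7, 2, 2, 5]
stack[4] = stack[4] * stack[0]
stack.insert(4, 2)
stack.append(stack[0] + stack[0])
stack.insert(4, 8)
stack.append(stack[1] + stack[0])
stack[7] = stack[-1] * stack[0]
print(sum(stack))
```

stack[4] = stack[4]*stack[0] = 5*2 = 10 → [2, 7, 2, 2, 10]
insert 2 at 4 → [2, 7, 2, 2, 2, 10]
append stack[0]+stack[0] = 2+2 = 4 → [2, 7, 2, 2, 2, 10, 4]
insert 8 at 4 → [2, 7, 2, 2, 8, 2, 10, 4]
append stack[1]+stack[0] = 7+2 = 9 → [2, 7, 2, 2, 8, 2, 10, 4, 9]
stack[7] = stack[-1]*stack[0] = 9*2 = 18 → [2, 7, 2, 2, 8, 2, 10, 18, 9]
sum = 60

60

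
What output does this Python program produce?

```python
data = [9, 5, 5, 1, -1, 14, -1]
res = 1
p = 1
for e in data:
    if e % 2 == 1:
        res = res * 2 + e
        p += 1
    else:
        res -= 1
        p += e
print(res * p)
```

9891

e=9: odd, res = 1*2+9 = 11; p=2
e=5: odd, res = 11*2+5 = 27; p=3
e=5: odd, res = 27*2+5 = 59; p=4
e=1: odd, res = 59*2+1 = 119; p=5
e=-1: odd, res = 119*2+(-1) = 237; p=6
e=14: not odd, res = 237-1 = 236; p=20
e=-1: odd, res = 236*2+(-1) = 471; p=21
res*p = 471*21 = 9891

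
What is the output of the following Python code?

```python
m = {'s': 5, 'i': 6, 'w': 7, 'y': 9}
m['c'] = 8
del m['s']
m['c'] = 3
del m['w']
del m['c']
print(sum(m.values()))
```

m['c'] = 8 → {'s': 5, 'i': 6, 'w': 7, 'y': 9, 'c': 8}
del 's' → {'i': 6, 'w': 7, 'y': 9, 'c': 8}
m['c'] = 3 → {'i': 6, 'w': 7, 'y': 9, 'c': 3}
del 'w' → {'i': 6, 'y': 9, 'c': 3}
del 'c' → {'i': 6, 'y': 9}
sum of values = 15

15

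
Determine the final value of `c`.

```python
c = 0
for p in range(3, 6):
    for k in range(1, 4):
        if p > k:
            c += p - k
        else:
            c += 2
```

20

p=3,k=1: 3>1, c = 0+2 = 2
p=3,k=2: 3>2, c = 2+1 = 3
p=3,k=3: not 3>3, c = 3+2 = 5
p=4,k=1: 4>1, c = 5+3 = 8
p=4,k=2: 4>2, c = 8+2 = 10
p=4,k=3: 4>3, c = 10+1 = 11
p=5,k=1: 5>1, c = 11+4 = 15
p=5,k=2: 5>2, c = 15+3 = 18
p=5,k=3: 5>3, c = 18+2 = 20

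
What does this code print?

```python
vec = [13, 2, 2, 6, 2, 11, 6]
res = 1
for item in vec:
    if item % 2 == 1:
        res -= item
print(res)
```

-23

item=13: odd, res = 1-13 = -12
item=2: not odd
item=2: not odd
item=6: not odd
item=2: not odd
item=11: odd, res = (-12)-11 = -23
item=6: not odd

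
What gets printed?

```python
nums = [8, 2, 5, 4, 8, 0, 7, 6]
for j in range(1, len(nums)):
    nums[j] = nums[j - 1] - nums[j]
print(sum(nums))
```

j=1: nums[1] = 8-2 = 6 → [8, 6, 5, 4, 8, 0, 7, 6]
j=2: nums[2] = 6-5 = 1 → [8, 6, 1, 4, 8, 0, 7, 6]
j=3: nums[3] = 1-4 = -3 → [8, 6, 1, -3, 8, 0, 7, 6]
j=4: nums[4] = (-3)-8 = -11 → [8, 6, 1, -3, -11, 0, 7, 6]
j=5: nums[5] = (-11)-0 = -11 → [8, 6, 1, -3, -11, -11, 7, 6]
j=6: nums[6] = (-11)-7 = -18 → [8, 6, 1, -3, -11, -11, -18, 6]
j=7: nums[7] = (-18)-6 = -24 → [8, 6, 1, -3, -11, -11, -18, -24]
sum = -52

-52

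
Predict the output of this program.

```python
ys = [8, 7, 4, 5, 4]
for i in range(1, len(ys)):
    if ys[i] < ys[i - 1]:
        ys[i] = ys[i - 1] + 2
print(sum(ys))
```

i=1: 7<8, ys[1] = 8+2 = 10 → [8, 10, 4, 5, 4]
i=2: 4<10, ys[2] = 10+2 = 12 → [8, 10, 12, 5, 4]
i=3: 5<12, ys[3] = 12+2 = 14 → [8, 10, 12, 14, 4]
i=4: 4<14, ys[4] = 14+2 = 16 → [8, 10, 12, 14, 16]
sum = 60

60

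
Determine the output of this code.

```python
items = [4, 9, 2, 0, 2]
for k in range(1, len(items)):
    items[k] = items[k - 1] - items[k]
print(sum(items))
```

-24

k=1: items[1] = 4-9 = -5 → [4, -5, 2, 0, 2]
k=2: items[2] = (-5)-2 = -7 → [4, -5, -7, 0, 2]
k=3: items[3] = (-7)-0 = -7 → [4, -5, -7, -7, 2]
k=4: items[4] = (-7)-2 = -9 → [4, -5, -7, -7, -9]
sum = -24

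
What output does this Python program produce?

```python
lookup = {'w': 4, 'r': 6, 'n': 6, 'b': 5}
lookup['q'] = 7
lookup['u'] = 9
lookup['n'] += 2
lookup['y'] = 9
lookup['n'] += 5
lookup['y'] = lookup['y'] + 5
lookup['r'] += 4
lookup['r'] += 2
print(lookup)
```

lookup['q'] = 7 → {'w': 4, 'r': 6, 'n': 6, 'b': 5, 'q': 7}
lookup['u'] = 9 → {'w': 4, 'r': 6, 'n': 6, 'b': 5, 'q': 7, 'u': 9}
lookup['n'] = 6+2 = 8 → {'w': 4, 'r': 6, 'n': 8, 'b': 5, 'q': 7, 'u': 9}
lookup['y'] = 9 → {'w': 4, 'r': 6, 'n': 8, 'b': 5, 'q': 7, 'u': 9, 'y': 9}
lookup['n'] = 8+5 = 13 → {'w': 4, 'r': 6, 'n': 13, 'b': 5, 'q': 7, 'u': 9, 'y': 9}
lookup['y'] = lookup['y']+5 = 14 → {'w': 4, 'r': 6, 'n': 13, 'b': 5, 'q': 7, 'u': 9, 'y': 14}
lookup['r'] = 6+4 = 10 → {'w': 4, 'r': 10, 'n': 13, 'b': 5, 'q': 7, 'u': 9, 'y': 14}
lookup['r'] = 10+2 = 12 → {'w': 4, 'r': 12, 'n': 13, 'b': 5, 'q': 7, 'u': 9, 'y': 14}

{'w': 4, 'r': 12, 'n': 13, 'b': 5, 'q': 7, 'u': 9, 'y': 14}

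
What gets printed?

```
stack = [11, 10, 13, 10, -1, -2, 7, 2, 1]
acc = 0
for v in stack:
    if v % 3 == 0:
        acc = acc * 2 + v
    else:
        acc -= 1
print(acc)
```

-9

v=11: not %3==0, acc = 0-1 = -1
v=10: not %3==0, acc = (-1)-1 = -2
v=13: not %3==0, acc = (-2)-1 = -3
v=10: not %3==0, acc = (-3)-1 = -4
v=-1: not %3==0, acc = (-4)-1 = -5
v=-2: not %3==0, acc = (-5)-1 = -6
v=7: not %3==0, acc = (-6)-1 = -7
v=2: not %3==0, acc = (-7)-1 = -8
v=1: not %3==0, acc = (-8)-1 = -9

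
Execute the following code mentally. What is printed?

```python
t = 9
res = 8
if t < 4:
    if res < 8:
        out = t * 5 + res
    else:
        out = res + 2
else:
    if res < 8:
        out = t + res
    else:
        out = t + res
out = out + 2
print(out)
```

19

t=9, res=8
t < 4 is False; res < 8 is False
→ out = t + res = 17
out = 17+2 = 19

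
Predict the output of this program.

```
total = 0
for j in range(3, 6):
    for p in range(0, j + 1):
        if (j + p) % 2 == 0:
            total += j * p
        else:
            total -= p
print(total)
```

69

j=3,p=0: odd sum, total = 0-0 = 0
j=3,p=1: even sum, total = 0+3 = 3
j=3,p=2: odd sum, total = 3-2 = 1
j=3,p=3: even sum, total = 1+9 = 10
j=4,p=0: even sum, total = 10+0 = 10
j=4,p=1: odd sum, total = 10-1 = 9
j=4,p=2: even sum, total = 9+8 = 17
j=4,p=3: odd sum, total = 17-3 = 14
j=4,p=4: even sum, total = 14+16 = 30
j=5,p=0: odd sum, total = 30-0 = 30
j=5,p=1: even sum, total = 30+5 = 35
j=5,p=2: odd sum, total = 35-2 = 33
j=5,p=3: even sum, total = 33+15 = 48
j=5,p=4: odd sum, total = 48-4 = 44
j=5,p=5: even sum, total = 44+25 = 69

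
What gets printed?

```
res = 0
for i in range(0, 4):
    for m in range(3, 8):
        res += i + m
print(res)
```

i=0,m=3: res = 0+3 = 3
i=0,m=4: res = 3+4 = 7
i=0,m=5: res = 7+5 = 12
i=0,m=6: res = 12+6 = 18
i=0,m=7: res = 18+7 = 25
i=1,m=3: res = 25+4 = 29
i=1,m=4: res = 29+5 = 34
i=1,m=5: res = 34+6 = 40
i=1,m=6: res = 40+7 = 47
i=1,m=7: res = 47+8 = 55
i=2,m=3: res = 55+5 = 60
i=2,m=4: res = 60+6 = 66
i=2,m=5: res = 66+7 = 73
i=2,m=6: res = 73+8 = 81
i=2,m=7: res = 81+9 = 90
i=3,m=3: res = 90+6 = 96
i=3,m=4: res = 96+7 = 103
i=3,m=5: res = 103+8 = 111
i=3,m=6: res = 111+9 = 120
i=3,m=7: res = 120+10 = 130

130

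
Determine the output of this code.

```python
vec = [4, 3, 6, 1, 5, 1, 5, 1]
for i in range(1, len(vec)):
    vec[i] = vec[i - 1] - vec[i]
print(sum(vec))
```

-64

i=1: vec[1] = 4-3 = 1 → [4, 1, 6, 1, 5, 1, 5, 1]
i=2: vec[2] = 1-6 = -5 → [4, 1, -5, 1, 5, 1, 5, 1]
i=3: vec[3] = (-5)-1 = -6 → [4, 1, -5, -6, 5, 1, 5, 1]
i=4: vec[4] = (-6)-5 = -11 → [4, 1, -5, -6, -11, 1, 5, 1]
i=5: vec[5] = (-11)-1 = -12 → [4, 1, -5, -6, -11, -12, 5, 1]
i=6: vec[6] = (-12)-5 = -17 → [4, 1, -5, -6, -11, -12, -17, 1]
i=7: vec[7] = (-17)-1 = -18 → [4, 1, -5, -6, -11, -12, -17, -18]
sum = -64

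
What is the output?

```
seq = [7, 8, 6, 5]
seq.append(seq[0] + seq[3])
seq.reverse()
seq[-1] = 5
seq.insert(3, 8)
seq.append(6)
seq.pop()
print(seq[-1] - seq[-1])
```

append seq[0]+seq[3] = 7+5 = 12 → [7, 8, 6, 5, 12]
reverse → [12, 5, 6, 8, 7]
seq[-1] = 5 → [12, 5, 6, 8, 5]
insert 8 at 3 → [12, 5, 6, 8, 8, 5]
append 6 → [12, 5, 6, 8, 8, 5, 6]
pop() removes 6 → [12, 5, 6, 8, 8, 5]
seq[-1]-seq[-1] = 5-5 = 0

0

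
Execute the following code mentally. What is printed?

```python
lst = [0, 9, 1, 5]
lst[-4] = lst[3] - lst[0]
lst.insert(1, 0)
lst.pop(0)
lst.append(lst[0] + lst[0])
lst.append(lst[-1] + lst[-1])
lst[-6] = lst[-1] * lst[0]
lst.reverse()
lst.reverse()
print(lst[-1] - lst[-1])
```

lst[-4] = lst[3]-lst[0] = 5-0 = 5 → [5, 9, 1, 5]
insert 0 at 1 → [5, 0, 9, 1, 5]
pop(0) removes 5 → [0, 9, 1, 5]
append lst[0]+lst[0] = 0+0 = 0 → [0, 9, 1, 5, 0]
append lst[-1]+lst[-1] = 0+0 = 0 → [0, 9, 1, 5, 0, 0]
lst[-6] = lst[-1]*lst[0] = 0*0 = 0 → [0, 9, 1, 5, 0, 0]
reverse → [0, 0, 5, 1, 9, 0]
reverse → [0, 9, 1, 5, 0, 0]
lst[-1]-lst[-1] = 0-0 = 0

0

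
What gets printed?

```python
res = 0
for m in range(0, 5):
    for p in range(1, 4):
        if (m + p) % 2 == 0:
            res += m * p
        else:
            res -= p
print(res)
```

m=0,p=1: odd sum, res = 0-1 = -1
m=0,p=2: even sum, res = (-1)+0 = -1
m=0,p=3: odd sum, res = (-1)-3 = -4
m=1,p=1: even sum, res = (-4)+1 = -3
m=1,p=2: odd sum, res = (-3)-2 = -5
m=1,p=3: even sum, res = (-5)+3 = -2
m=2,p=1: odd sum, res = (-2)-1 = -3
m=2,p=2: even sum, res = (-3)+4 = 1
m=2,p=3: odd sum, res = 1-3 = -2
m=3,p=1: even sum, res = (-2)+3 = 1
m=3,p=2: odd sum, res = 1-2 = -1
m=3,p=3: even sum, res = (-1)+9 = 8
m=4,p=1: odd sum, res = 8-1 = 7
m=4,p=2: even sum, res = 7+8 = 15
m=4,p=3: odd sum, res = 15-3 = 12

12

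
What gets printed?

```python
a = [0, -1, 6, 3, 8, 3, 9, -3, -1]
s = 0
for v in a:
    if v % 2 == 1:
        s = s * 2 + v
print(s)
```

69

v=0: not odd
v=-1: odd, s = 0*2+(-1) = -1
v=6: not odd
v=3: odd, s = (-1)*2+3 = 1
v=8: not odd
v=3: odd, s = 1*2+3 = 5
v=9: odd, s = 5*2+9 = 19
v=-3: odd, s = 19*2+(-3) = 35
v=-1: odd, s = 35*2+(-1) = 69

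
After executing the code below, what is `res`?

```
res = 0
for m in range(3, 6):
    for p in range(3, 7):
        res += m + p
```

m=3,p=3: res = 0+6 = 6
m=3,p=4: res = 6+7 = 13
m=3,p=5: res = 13+8 = 21
m=3,p=6: res = 21+9 = 30
m=4,p=3: res = 30+7 = 37
m=4,p=4: res = 37+8 = 45
m=4,p=5: res = 45+9 = 54
m=4,p=6: res = 54+10 = 64
m=5,p=3: res = 64+8 = 72
m=5,p=4: res = 72+9 = 81
m=5,p=5: res = 81+10 = 91
m=5,p=6: res = 91+11 = 102

102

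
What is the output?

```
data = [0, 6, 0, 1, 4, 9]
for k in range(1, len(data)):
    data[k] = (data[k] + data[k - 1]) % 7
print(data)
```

k=1: data[1] = (6+0)%7 = 6 → [0, 6, 0, 1, 4, 9]
k=2: data[2] = (0+6)%7 = 6 → [0, 6, 6, 1, 4, 9]
k=3: data[3] = (1+6)%7 = 0 → [0, 6, 6, 0, 4, 9]
k=4: data[4] = (4+0)%7 = 4 → [0, 6, 6, 0, 4, 9]
k=5: data[5] = (9+4)%7 = 6 → [0, 6, 6, 0, 4, 6]

[0, 6, 6, 0, 4, 6]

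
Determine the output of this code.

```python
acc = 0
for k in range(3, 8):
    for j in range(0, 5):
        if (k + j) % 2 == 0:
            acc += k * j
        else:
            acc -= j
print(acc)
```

k=3,j=0: odd sum, acc = 0-0 = 0
k=3,j=1: even sum, acc = 0+3 = 3
k=3,j=2: odd sum, acc = 3-2 = 1
k=3,j=3: even sum, acc = 1+9 = 10
k=3,j=4: odd sum, acc = 10-4 = 6
k=4,j=0: even sum, acc = 6+0 = 6
k=4,j=1: odd sum, acc = 6-1 = 5
k=4,j=2: even sum, acc = 5+8 = 13
k=4,j=3: odd sum, acc = 13-3 = 10
k=4,j=4: even sum, acc = 10+16 = 26
k=5,j=0: odd sum, acc = 26-0 = 26
k=5,j=1: even sum, acc = 26+5 = 31
k=5,j=2: odd sum, acc = 31-2 = 29
k=5,j=3: even sum, acc = 29+15 = 44
k=5,j=4: odd sum, acc = 44-4 = 40
k=6,j=0: even sum, acc = 40+0 = 40
k=6,j=1: odd sum, acc = 40-1 = 39
k=6,j=2: even sum, acc = 39+12 = 51
k=6,j=3: odd sum, acc = 51-3 = 48
k=6,j=4: even sum, acc = 48+24 = 72
k=7,j=0: odd sum, acc = 72-0 = 72
k=7,j=1: even sum, acc = 72+7 = 79
k=7,j=2: odd sum, acc = 79-2 = 77
k=7,j=3: even sum, acc = 77+21 = 98
k=7,j=4: odd sum, acc = 98-4 = 94

94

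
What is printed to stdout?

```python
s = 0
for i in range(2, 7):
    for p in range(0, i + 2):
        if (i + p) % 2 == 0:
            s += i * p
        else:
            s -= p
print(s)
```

110

i=2,p=0: even sum, s = 0+0 = 0
i=2,p=1: odd sum, s = 0-1 = -1
i=2,p=2: even sum, s = (-1)+4 = 3
i=2,p=3: odd sum, s = 3-3 = 0
i=3,p=0: odd sum, s = 0-0 = 0
i=3,p=1: even sum, s = 0+3 = 3
i=3,p=2: odd sum, s = 3-2 = 1
i=3,p=3: even sum, s = 1+9 = 10
i=3,p=4: odd sum, s = 10-4 = 6
i=4,p=0: even sum, s = 6+0 = 6
i=4,p=1: odd sum, s = 6-1 = 5
i=4,p=2: even sum, s = 5+8 = 13
i=4,p=3: odd sum, s = 13-3 = 10
i=4,p=4: even sum, s = 10+16 = 26
i=4,p=5: odd sum, s = 26-5 = 21
i=5,p=0: odd sum, s = 21-0 = 21
i=5,p=1: even sum, s = 21+5 = 26
i=5,p=2: odd sum, s = 26-2 = 24
i=5,p=3: even sum, s = 24+15 = 39
i=5,p=4: odd sum, s = 39-4 = 35
i=5,p=5: even sum, s = 35+25 = 60
i=5,p=6: odd sum, s = 60-6 = 54
i=6,p=0: even sum, s = 54+0 = 54
i=6,p=1: odd sum, s = 54-1 = 53
i=6,p=2: even sum, s = 53+12 = 65
i=6,p=3: odd sum, s = 65-3 = 62
i=6,p=4: even sum, s = 62+24 = 86
i=6,p=5: odd sum, s = 86-5 = 81
i=6,p=6: even sum, s = 81+36 = 117
i=6,p=7: odd sum, s = 117-7 = 110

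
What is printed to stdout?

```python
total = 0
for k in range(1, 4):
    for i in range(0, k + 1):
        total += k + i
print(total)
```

k=1,i=0: total = 0+1 = 1
k=1,i=1: total = 1+2 = 3
k=2,i=0: total = 3+2 = 5
k=2,i=1: total = 5+3 = 8
k=2,i=2: total = 8+4 = 12
k=3,i=0: total = 12+3 = 15
k=3,i=1: total = 15+4 = 19
k=3,i=2: total = 19+5 = 24
k=3,i=3: total = 24+6 = 30

30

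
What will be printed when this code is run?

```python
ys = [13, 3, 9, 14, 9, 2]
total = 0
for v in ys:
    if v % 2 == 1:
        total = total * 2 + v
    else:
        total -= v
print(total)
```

v=13: odd, total = 0*2+13 = 13
v=3: odd, total = 13*2+3 = 29
v=9: odd, total = 29*2+9 = 67
v=14: not odd, total = 67-14 = 53
v=9: odd, total = 53*2+9 = 115
v=2: not odd, total = 115-2 = 113

113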